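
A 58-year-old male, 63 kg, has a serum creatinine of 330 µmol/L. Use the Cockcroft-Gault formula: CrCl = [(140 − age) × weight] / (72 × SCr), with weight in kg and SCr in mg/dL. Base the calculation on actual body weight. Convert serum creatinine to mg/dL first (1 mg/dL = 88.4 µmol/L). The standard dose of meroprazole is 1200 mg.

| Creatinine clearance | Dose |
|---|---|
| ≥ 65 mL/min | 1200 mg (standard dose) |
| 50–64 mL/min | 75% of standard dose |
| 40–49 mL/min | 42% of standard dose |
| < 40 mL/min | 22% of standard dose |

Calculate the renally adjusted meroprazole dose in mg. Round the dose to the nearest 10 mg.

SCr = 330 / 88.4 = 3.733 mg/dL
CrCl = (140 − 58) × 63 / (72 × 3.733) = 5166.0 / 268.78 ≈ 19.2 mL/min
CrCl ≈ 19 mL/min → bracket < 40 mL/min.
22% of 1200 mg = 264 mg → 260 mg

260 mg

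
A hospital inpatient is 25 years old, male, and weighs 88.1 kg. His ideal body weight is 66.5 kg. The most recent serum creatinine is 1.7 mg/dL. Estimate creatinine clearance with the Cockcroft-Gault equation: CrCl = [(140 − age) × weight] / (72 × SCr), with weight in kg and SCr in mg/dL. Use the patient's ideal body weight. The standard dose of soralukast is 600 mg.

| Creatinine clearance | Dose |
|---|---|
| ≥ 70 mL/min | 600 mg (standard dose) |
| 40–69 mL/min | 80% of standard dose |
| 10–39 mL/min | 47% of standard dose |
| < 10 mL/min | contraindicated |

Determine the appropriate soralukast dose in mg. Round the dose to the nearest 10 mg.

CrCl = (140 − 25) × 66.5 / (72 × 1.7) = 7647.5 / 122.40 ≈ 62.5 mL/min
CrCl ≈ 62 mL/min → bracket 40–69 mL/min.
80% of 600 mg = 480 mg

480 mg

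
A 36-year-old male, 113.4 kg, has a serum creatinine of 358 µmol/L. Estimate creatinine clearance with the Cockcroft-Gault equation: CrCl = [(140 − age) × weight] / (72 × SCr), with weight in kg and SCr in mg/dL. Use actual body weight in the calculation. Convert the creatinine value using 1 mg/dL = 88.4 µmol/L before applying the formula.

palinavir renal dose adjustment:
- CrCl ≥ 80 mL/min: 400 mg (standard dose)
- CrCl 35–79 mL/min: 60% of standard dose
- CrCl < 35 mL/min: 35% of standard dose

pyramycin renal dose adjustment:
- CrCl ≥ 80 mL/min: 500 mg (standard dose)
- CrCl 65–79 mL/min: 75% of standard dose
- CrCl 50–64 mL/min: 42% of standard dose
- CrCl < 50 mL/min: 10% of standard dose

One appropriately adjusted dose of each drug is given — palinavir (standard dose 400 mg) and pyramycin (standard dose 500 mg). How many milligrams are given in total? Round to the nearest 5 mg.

290 mg

SCr = 358 / 88.4 = 4.05 mg/dL
CrCl = (140 − 36) × 113.4 / (72 × 4.05) = 11793.6 / 291.60 ≈ 40.4 mL/min
CrCl ≈ 40 mL/min.
palinavir: 35–79 mL/min → 60% of 400 mg = 240 mg.
pyramycin: < 50 mL/min → 10% of 500 mg = 50 mg.
Total = 240 + 50 = 290 mg.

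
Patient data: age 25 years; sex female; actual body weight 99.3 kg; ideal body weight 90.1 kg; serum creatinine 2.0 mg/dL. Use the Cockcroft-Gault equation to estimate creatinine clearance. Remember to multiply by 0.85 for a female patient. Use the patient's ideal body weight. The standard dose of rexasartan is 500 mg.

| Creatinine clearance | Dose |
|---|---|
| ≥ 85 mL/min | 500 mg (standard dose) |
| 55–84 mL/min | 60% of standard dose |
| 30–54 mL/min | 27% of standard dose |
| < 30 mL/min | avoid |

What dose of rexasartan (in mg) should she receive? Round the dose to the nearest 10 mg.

CrCl = (140 − 25) × 90.1 / (72 × 2) × 0.85 = 10361.5 / 144.00 × 0.85 ≈ 61.2 mL/min
CrCl ≈ 61 mL/min → bracket 55–84 mL/min.
60% of 500 mg = 300 mg

300 mg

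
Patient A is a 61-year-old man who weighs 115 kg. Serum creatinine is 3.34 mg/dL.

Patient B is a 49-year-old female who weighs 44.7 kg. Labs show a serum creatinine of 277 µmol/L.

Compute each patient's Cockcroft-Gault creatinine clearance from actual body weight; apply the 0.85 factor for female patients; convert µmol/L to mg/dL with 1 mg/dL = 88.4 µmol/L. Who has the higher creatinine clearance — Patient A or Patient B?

Patient A: CrCl = (140 − 61) × 115 / (72 × 3.34) = 9085.0 / 240.48 ≈ 37.8 mL/min
Patient B: SCr = 277 / 88.4 = 3.133 mg/dL
Patient B: CrCl = (140 − 49) × 44.7 / (72 × 3.133) × 0.85 = 4067.7 / 225.58 × 0.85 ≈ 15.3 mL/min
37.8 vs 15.3 mL/min → Patient A is higher.

Patient A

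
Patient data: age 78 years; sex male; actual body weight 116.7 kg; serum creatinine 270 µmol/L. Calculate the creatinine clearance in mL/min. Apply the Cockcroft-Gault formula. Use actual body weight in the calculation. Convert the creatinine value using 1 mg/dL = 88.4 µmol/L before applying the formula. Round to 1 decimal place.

SCr = 270 / 88.4 = 3.054 mg/dL
CrCl = (140 − 78) × 116.7 / (72 × 3.054) = 7235.4 / 219.89 ≈ 32.9 mL/min

32.9 mL/min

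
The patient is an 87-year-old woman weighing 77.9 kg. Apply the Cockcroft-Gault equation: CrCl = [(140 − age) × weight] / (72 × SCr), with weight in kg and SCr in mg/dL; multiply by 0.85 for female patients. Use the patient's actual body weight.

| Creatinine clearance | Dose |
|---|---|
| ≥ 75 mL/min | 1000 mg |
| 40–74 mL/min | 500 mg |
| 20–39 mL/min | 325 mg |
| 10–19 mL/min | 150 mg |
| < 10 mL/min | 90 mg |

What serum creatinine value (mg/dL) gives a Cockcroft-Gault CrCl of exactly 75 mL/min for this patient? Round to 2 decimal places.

0.65 mg/dL

Standard dose requires CrCl ≥ 75 mL/min.
Set (140 − 87) × 77.9 × 0.85 / (72 × SCr) = 75
SCr = (140 − 87) × 77.9 × 0.85 / (72 × 75) = 0.650 mg/dL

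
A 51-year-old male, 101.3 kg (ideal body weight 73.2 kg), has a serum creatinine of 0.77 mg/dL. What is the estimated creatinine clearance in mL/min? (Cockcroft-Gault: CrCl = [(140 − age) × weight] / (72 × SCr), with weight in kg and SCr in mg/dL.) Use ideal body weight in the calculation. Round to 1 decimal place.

117.5 mL/min

CrCl = (140 − 51) × 73.2 / (72 × 0.77) = 6514.8 / 55.44 ≈ 117.5 mL/min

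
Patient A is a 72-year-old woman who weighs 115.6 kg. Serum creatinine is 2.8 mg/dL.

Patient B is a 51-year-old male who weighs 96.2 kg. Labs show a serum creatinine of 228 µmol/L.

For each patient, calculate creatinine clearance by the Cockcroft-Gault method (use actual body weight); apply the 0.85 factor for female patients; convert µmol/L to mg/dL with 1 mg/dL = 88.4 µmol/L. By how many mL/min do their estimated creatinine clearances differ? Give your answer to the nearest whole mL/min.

Patient A: CrCl = (140 − 72) × 115.6 / (72 × 2.8) × 0.85 = 7860.8 / 201.60 × 0.85 ≈ 33.1 mL/min
Patient B: SCr = 228 / 88.4 = 2.579 mg/dL
Patient B: CrCl = (140 − 51) × 96.2 / (72 × 2.579) = 8561.8 / 185.69 ≈ 46.1 mL/min
|33.1 − 46.1| = 13.0 mL/min

13 mL/min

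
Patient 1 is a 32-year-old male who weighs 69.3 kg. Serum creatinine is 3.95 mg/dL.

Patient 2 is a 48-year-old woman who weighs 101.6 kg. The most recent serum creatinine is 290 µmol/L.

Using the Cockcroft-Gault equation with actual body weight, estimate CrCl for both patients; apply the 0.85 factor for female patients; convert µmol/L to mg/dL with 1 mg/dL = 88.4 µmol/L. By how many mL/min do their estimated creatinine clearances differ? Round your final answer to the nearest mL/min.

7 mL/min

Patient 1: CrCl = (140 − 32) × 69.3 / (72 × 3.95) = 7484.4 / 284.40 ≈ 26.3 mL/min
Patient 2: SCr = 290 / 88.4 = 3.281 mg/dL
Patient 2: CrCl = (140 − 48) × 101.6 / (72 × 3.281) × 0.85 = 9347.2 / 236.23 × 0.85 ≈ 33.6 mL/min
|26.3 − 33.6| = 7.3 mL/min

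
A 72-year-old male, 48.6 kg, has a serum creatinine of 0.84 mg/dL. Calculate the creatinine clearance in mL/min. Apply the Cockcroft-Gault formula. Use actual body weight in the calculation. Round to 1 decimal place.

54.6 mL/min

CrCl = (140 − 72) × 48.6 / (72 × 0.84) = 3304.8 / 60.48 ≈ 54.6 mL/min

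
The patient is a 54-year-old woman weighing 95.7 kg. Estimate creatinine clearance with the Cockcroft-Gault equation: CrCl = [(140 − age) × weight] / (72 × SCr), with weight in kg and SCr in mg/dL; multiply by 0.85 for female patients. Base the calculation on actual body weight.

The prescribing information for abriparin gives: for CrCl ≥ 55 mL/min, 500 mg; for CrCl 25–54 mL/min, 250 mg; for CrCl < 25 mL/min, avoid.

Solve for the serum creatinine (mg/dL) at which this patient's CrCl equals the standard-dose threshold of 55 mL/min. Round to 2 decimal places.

Standard dose requires CrCl ≥ 55 mL/min.
Set (140 − 54) × 95.7 × 0.85 / (72 × SCr) = 55
SCr = (140 − 54) × 95.7 × 0.85 / (72 × 55) = 1.767 mg/dL

1.77 mg/dL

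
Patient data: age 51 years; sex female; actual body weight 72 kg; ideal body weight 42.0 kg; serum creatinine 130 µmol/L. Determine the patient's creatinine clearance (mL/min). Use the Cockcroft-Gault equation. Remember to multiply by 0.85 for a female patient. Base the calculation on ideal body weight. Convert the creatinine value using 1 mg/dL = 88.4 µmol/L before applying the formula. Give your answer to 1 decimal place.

30.0 mL/min

SCr = 130 / 88.4 = 1.471 mg/dL
CrCl = (140 − 51) × 42 / (72 × 1.471) × 0.85 = 3738.0 / 105.91 × 0.85 ≈ 30.0 mL/min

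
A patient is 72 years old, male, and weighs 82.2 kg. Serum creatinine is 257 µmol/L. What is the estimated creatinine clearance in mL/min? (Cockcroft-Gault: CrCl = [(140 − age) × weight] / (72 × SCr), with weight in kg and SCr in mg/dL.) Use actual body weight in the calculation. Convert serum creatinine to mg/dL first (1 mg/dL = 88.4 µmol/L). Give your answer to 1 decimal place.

SCr = 257 / 88.4 = 2.907 mg/dL
CrCl = (140 − 72) × 82.2 / (72 × 2.907) = 5589.6 / 209.30 ≈ 26.7 mL/min

26.7 mL/min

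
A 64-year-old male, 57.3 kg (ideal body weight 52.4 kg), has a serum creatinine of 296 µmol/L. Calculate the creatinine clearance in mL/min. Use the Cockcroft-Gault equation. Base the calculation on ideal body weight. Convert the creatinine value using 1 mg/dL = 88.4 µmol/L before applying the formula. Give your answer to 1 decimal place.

SCr = 296 / 88.4 = 3.348 mg/dL
CrCl = (140 − 64) × 52.4 / (72 × 3.348) = 3982.4 / 241.06 ≈ 16.5 mL/min

16.5 mL/min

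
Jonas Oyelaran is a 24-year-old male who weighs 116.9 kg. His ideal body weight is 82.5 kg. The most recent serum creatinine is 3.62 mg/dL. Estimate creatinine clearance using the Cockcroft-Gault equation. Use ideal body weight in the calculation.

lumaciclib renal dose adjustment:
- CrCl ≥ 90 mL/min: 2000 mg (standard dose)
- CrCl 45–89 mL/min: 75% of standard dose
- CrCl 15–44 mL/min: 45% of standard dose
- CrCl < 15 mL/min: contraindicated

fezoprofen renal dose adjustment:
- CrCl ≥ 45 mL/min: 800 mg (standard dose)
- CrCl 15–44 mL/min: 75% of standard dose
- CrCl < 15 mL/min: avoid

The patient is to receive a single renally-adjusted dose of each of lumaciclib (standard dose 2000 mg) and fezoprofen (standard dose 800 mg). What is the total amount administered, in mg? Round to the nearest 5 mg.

CrCl = (140 − 24) × 82.5 / (72 × 3.62) = 9570.0 / 260.64 ≈ 36.7 mL/min
CrCl ≈ 37 mL/min.
lumaciclib: 15–44 mL/min → 45% of 2000 mg = 900 mg.
fezoprofen: 15–44 mL/min → 75% of 800 mg = 600 mg.
Total = 900 + 600 = 1500 mg.

1500 mg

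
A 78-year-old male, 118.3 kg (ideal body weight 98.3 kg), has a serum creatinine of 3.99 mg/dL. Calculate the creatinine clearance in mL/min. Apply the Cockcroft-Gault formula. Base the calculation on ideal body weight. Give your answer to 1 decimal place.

21.2 mL/min

CrCl = (140 − 78) × 98.3 / (72 × 3.99) = 6094.6 / 287.28 ≈ 21.2 mL/min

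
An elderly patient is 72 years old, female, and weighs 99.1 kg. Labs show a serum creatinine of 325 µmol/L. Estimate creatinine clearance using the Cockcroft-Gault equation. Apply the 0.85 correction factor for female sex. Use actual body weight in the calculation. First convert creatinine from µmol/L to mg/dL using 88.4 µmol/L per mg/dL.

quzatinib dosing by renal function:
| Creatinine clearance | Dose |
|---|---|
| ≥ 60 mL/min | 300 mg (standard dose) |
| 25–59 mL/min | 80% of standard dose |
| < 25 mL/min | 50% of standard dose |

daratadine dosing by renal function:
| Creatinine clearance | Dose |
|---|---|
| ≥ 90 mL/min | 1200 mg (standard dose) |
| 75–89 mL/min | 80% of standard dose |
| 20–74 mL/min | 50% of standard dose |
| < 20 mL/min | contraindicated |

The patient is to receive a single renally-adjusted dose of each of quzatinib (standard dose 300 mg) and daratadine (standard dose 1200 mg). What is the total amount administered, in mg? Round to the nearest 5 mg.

SCr = 325 / 88.4 = 3.676 mg/dL
CrCl = (140 − 72) × 99.1 / (72 × 3.676) × 0.85 = 6738.8 / 264.67 × 0.85 ≈ 21.6 mL/min
CrCl ≈ 22 mL/min.
quzatinib: < 25 mL/min → 50% of 300 mg = 150 mg.
daratadine: 20–74 mL/min → 50% of 1200 mg = 600 mg.
Total = 150 + 600 = 750 mg.

750 mg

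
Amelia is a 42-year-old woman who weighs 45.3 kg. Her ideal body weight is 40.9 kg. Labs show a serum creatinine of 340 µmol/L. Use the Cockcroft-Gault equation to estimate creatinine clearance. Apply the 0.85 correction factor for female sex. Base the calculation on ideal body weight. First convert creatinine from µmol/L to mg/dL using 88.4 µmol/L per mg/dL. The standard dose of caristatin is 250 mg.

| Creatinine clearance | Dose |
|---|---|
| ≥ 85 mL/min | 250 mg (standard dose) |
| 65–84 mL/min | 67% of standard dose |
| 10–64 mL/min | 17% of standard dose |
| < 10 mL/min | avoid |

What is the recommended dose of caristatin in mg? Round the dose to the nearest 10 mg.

SCr = 340 / 88.4 = 3.846 mg/dL
CrCl = (140 − 42) × 40.9 / (72 × 3.846) × 0.85 = 4008.2 / 276.91 × 0.85 ≈ 12.3 mL/min
CrCl ≈ 12 mL/min → bracket 10–64 mL/min.
17% of 250 mg = 42.5 mg → 40 mg

40 mg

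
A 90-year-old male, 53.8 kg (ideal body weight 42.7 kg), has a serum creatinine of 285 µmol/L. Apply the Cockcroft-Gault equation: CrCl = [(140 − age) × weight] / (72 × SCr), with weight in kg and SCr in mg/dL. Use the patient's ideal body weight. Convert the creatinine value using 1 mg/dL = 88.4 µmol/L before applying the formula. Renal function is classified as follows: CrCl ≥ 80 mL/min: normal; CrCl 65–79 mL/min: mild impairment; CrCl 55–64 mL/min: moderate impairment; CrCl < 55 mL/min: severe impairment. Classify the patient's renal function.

SCr = 285 / 88.4 = 3.224 mg/dL
CrCl = (140 − 90) × 42.7 / (72 × 3.224) = 2135.0 / 232.13 ≈ 9.2 mL/min
9 mL/min falls in the 'severe impairment' range.

severe impairment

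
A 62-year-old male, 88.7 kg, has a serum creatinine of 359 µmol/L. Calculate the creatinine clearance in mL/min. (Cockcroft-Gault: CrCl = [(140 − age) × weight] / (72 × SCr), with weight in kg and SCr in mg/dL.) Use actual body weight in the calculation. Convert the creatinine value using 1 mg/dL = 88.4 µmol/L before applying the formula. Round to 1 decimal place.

23.7 mL/min

SCr = 359 / 88.4 = 4.061 mg/dL
CrCl = (140 − 62) × 88.7 / (72 × 4.061) = 6918.6 / 292.39 ≈ 23.7 mL/min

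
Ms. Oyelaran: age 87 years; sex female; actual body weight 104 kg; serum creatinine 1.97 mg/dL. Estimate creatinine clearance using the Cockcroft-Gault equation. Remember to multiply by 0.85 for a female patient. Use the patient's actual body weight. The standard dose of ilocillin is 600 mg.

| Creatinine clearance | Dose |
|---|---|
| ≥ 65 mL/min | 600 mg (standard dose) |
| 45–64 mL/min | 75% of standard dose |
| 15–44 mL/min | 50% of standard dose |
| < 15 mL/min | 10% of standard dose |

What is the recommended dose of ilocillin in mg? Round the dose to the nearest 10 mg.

300 mg

CrCl = (140 − 87) × 104 / (72 × 1.97) × 0.85 = 5512.0 / 141.84 × 0.85 ≈ 33.0 mL/min
CrCl ≈ 33 mL/min → bracket 15–44 mL/min.
50% of 600 mg = 300 mg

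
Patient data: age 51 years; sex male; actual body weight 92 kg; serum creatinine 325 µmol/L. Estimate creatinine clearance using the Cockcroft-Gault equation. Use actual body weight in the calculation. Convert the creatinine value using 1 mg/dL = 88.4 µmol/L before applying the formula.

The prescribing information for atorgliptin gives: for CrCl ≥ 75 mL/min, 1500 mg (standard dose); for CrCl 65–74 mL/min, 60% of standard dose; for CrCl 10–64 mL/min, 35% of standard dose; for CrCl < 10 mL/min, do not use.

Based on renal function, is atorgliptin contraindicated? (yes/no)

SCr = 325 / 88.4 = 3.676 mg/dL
CrCl = (140 − 51) × 92 / (72 × 3.676) = 8188.0 / 264.67 ≈ 30.9 mL/min
CrCl ≈ 31 mL/min, which is ≥ 10 mL/min.

no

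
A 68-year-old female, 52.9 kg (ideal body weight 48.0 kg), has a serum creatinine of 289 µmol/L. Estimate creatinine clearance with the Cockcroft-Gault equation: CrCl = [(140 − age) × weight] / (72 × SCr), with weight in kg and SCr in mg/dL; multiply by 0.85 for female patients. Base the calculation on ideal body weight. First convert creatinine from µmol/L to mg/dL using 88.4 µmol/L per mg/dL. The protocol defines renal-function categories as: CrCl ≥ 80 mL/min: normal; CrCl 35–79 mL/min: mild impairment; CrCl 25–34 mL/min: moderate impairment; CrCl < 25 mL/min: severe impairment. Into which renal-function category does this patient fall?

SCr = 289 / 88.4 = 3.269 mg/dL
CrCl = (140 − 68) × 48 / (72 × 3.269) × 0.85 = 3456.0 / 235.37 × 0.85 ≈ 12.5 mL/min
12 mL/min falls in the 'severe impairment' range.

severe impairment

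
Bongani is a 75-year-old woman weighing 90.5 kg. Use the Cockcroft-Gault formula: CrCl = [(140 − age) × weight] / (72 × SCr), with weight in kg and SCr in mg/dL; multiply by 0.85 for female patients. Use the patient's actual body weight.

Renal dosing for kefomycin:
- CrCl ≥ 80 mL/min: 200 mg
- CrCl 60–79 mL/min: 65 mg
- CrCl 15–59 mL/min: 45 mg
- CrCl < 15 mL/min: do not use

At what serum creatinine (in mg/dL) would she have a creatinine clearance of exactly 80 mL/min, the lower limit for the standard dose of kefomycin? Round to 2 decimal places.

Standard dose requires CrCl ≥ 80 mL/min.
Set (140 − 75) × 90.5 × 0.85 / (72 × SCr) = 80
SCr = (140 − 75) × 90.5 × 0.85 / (72 × 80) = 0.868 mg/dL

0.87 mg/dL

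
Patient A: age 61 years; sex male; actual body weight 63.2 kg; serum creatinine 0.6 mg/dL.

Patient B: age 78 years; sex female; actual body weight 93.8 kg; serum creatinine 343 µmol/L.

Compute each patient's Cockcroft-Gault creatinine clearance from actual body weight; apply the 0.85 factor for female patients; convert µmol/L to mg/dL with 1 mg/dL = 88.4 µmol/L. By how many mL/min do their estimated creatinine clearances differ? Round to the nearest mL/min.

Patient A: CrCl = (140 − 61) × 63.2 / (72 × 0.6) = 4992.8 / 43.20 ≈ 115.6 mL/min
Patient B: SCr = 343 / 88.4 = 3.88 mg/dL
Patient B: CrCl = (140 − 78) × 93.8 / (72 × 3.88) × 0.85 = 5815.6 / 279.36 × 0.85 ≈ 17.7 mL/min
|115.6 − 17.7| = 97.9 mL/min

98 mL/min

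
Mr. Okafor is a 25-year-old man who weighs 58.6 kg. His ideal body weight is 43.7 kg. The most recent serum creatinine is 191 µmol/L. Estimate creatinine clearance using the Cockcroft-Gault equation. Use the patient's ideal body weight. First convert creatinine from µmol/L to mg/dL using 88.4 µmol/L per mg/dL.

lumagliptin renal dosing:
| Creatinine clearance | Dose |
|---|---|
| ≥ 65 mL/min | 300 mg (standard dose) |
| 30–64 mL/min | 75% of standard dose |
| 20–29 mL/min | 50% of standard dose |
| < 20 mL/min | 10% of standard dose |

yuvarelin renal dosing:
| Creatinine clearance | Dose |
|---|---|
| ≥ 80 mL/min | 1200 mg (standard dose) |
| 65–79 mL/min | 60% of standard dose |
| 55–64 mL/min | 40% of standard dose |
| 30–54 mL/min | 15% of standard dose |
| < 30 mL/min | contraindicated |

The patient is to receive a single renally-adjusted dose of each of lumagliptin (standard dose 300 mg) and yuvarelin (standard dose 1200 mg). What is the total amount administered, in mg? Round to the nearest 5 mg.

SCr = 191 / 88.4 = 2.161 mg/dL
CrCl = (140 − 25) × 43.7 / (72 × 2.161) = 5025.5 / 155.59 ≈ 32.3 mL/min
CrCl ≈ 32 mL/min.
lumagliptin: 30–64 mL/min → 75% of 300 mg = 225 mg.
yuvarelin: 30–54 mL/min → 15% of 1200 mg = 180 mg.
Total = 225 + 180 = 405 mg.

405 mg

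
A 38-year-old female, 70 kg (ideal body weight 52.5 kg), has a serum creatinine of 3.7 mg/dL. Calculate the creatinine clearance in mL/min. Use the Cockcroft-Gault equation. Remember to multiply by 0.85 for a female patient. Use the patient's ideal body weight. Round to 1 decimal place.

CrCl = (140 − 38) × 52.5 / (72 × 3.7) × 0.85 = 5355.0 / 266.40 × 0.85 ≈ 17.1 mL/min

17.1 mL/min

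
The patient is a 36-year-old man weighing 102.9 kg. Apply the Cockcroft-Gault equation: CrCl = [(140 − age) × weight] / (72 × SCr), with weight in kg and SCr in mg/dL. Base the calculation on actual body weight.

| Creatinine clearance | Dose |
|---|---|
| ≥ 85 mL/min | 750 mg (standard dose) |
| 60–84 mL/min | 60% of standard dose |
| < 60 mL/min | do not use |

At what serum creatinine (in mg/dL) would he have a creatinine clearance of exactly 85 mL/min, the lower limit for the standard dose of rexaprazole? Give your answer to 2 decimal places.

1.75 mg/dL

Standard dose requires CrCl ≥ 85 mL/min.
Set (140 − 36) × 102.9 / (72 × SCr) = 85
SCr = (140 − 36) × 102.9 / (72 × 85) = 1.749 mg/dL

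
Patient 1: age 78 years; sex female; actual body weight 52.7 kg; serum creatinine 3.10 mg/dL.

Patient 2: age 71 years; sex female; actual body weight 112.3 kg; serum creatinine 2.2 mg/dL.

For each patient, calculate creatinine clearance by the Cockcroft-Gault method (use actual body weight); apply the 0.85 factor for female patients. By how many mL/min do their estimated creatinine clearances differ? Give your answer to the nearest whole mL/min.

Patient 1: CrCl = (140 − 78) × 52.7 / (72 × 3.1) × 0.85 = 3267.4 / 223.20 × 0.85 ≈ 12.4 mL/min
Patient 2: CrCl = (140 − 71) × 112.3 / (72 × 2.2) × 0.85 = 7748.7 / 158.40 × 0.85 ≈ 41.6 mL/min
|12.4 − 41.6| = 29.2 mL/min

29 mL/min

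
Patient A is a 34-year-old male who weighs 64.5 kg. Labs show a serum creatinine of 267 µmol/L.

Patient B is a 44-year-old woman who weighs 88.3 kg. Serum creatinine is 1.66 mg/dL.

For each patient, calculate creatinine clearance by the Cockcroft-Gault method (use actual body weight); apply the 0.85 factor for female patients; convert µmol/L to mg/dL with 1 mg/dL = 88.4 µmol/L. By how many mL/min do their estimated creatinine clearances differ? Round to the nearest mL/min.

Patient A: SCr = 267 / 88.4 = 3.02 mg/dL
Patient A: CrCl = (140 − 34) × 64.5 / (72 × 3.02) = 6837.0 / 217.44 ≈ 31.4 mL/min
Patient B: CrCl = (140 − 44) × 88.3 / (72 × 1.66) × 0.85 = 8476.8 / 119.52 × 0.85 ≈ 60.3 mL/min
|31.4 − 60.3| = 28.9 mL/min

29 mL/min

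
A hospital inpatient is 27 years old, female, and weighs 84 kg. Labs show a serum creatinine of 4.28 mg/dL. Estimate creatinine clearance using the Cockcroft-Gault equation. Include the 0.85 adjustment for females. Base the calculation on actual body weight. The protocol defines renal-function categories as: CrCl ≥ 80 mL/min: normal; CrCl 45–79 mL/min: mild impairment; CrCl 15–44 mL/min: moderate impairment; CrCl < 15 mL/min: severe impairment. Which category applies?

CrCl = (140 − 27) × 84 / (72 × 4.28) × 0.85 = 9492.0 / 308.16 × 0.85 ≈ 26.2 mL/min
26 mL/min falls in the 'moderate impairment' range.

moderate impairment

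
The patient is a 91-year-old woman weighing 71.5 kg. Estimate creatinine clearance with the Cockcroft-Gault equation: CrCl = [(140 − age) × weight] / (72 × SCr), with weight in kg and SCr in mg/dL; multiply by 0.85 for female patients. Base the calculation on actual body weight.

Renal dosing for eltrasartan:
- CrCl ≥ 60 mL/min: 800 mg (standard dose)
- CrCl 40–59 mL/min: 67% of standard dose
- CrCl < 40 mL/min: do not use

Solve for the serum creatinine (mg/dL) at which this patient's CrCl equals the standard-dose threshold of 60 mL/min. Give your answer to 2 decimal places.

0.69 mg/dL

Standard dose requires CrCl ≥ 60 mL/min.
Set (140 − 91) × 71.5 × 0.85 / (72 × SCr) = 60
SCr = (140 − 91) × 71.5 × 0.85 / (72 × 60) = 0.689 mg/dL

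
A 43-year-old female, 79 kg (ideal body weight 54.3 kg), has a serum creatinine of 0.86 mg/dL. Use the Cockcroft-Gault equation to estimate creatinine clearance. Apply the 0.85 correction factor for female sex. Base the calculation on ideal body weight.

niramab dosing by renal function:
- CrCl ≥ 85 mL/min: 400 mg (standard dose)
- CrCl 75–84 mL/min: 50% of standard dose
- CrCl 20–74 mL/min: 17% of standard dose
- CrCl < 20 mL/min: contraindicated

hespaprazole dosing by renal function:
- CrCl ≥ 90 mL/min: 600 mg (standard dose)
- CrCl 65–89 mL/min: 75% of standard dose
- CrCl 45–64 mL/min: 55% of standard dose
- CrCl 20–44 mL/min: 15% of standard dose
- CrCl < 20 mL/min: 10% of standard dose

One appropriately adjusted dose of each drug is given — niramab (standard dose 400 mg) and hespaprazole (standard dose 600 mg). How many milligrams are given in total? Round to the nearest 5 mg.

520 mg

CrCl = (140 − 43) × 54.3 / (72 × 0.86) × 0.85 = 5267.1 / 61.92 × 0.85 ≈ 72.3 mL/min
CrCl ≈ 72 mL/min.
niramab: 20–74 mL/min → 17% of 400 mg = 68 mg.
hespaprazole: 65–89 mL/min → 75% of 600 mg = 450 mg.
Total = 68 + 450 = 518 mg.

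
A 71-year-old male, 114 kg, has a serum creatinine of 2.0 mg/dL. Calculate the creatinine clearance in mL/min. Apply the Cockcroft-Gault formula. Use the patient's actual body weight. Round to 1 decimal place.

54.6 mL/min

CrCl = (140 − 71) × 114 / (72 × 2) = 7866.0 / 144.00 ≈ 54.6 mL/min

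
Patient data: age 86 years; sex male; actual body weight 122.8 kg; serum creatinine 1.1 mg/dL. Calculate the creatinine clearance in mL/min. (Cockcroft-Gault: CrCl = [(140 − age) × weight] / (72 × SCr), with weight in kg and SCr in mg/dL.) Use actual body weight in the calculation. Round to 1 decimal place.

83.7 mL/min

CrCl = (140 − 86) × 122.8 / (72 × 1.1) = 6631.2 / 79.20 ≈ 83.7 mL/min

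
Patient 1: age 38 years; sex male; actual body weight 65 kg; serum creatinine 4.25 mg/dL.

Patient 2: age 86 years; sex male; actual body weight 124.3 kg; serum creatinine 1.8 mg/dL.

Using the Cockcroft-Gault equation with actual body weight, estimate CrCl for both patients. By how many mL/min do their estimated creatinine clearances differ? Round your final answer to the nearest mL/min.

Patient 1: CrCl = (140 − 38) × 65 / (72 × 4.25) = 6630.0 / 306.00 ≈ 21.7 mL/min
Patient 2: CrCl = (140 − 86) × 124.3 / (72 × 1.8) = 6712.2 / 129.60 ≈ 51.8 mL/min
|21.7 − 51.8| = 30.1 mL/min

30 mL/min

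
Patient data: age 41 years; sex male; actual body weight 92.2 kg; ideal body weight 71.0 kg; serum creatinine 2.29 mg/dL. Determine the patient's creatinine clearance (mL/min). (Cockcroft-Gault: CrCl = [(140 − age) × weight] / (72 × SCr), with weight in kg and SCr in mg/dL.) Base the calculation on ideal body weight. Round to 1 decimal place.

CrCl = (140 − 41) × 71 / (72 × 2.29) = 7029.0 / 164.88 ≈ 42.6 mL/min

42.6 mL/min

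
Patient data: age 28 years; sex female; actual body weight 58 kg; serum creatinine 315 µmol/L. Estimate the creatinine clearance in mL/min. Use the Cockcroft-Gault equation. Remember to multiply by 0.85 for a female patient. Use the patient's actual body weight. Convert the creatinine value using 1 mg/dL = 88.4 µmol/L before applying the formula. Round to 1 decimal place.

SCr = 315 / 88.4 = 3.563 mg/dL
CrCl = (140 − 28) × 58 / (72 × 3.563) × 0.85 = 6496.0 / 256.54 × 0.85 ≈ 21.5 mL/min

21.5 mL/min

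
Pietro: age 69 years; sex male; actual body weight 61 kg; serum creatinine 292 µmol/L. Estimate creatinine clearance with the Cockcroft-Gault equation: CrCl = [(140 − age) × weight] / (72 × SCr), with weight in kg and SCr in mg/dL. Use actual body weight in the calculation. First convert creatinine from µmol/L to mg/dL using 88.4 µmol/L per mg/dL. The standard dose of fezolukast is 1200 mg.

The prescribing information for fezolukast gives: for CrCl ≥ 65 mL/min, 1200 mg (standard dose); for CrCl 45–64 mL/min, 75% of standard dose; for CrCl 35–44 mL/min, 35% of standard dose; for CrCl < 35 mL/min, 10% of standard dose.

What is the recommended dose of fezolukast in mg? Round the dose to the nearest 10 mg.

120 mg

SCr = 292 / 88.4 = 3.303 mg/dL
CrCl = (140 − 69) × 61 / (72 × 3.303) = 4331.0 / 237.82 ≈ 18.2 mL/min
CrCl ≈ 18 mL/min → bracket < 35 mL/min.
10% of 1200 mg = 120 mg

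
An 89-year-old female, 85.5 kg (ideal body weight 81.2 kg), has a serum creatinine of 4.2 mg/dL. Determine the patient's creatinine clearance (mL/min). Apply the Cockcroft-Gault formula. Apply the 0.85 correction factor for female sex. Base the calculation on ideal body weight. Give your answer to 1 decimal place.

CrCl = (140 − 89) × 81.2 / (72 × 4.2) × 0.85 = 4141.2 / 302.40 × 0.85 ≈ 11.6 mL/min

11.6 mL/min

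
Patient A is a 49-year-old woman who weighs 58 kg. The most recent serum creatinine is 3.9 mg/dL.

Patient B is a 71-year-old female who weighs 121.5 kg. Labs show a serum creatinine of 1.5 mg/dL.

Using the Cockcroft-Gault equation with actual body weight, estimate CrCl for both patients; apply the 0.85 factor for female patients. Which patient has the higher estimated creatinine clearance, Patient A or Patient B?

Patient B

Patient A: CrCl = (140 − 49) × 58 / (72 × 3.9) × 0.85 = 5278.0 / 280.80 × 0.85 ≈ 16.0 mL/min
Patient B: CrCl = (140 − 71) × 121.5 / (72 × 1.5) × 0.85 = 8383.5 / 108.00 × 0.85 ≈ 66.0 mL/min
16.0 vs 66.0 mL/min → Patient B is higher.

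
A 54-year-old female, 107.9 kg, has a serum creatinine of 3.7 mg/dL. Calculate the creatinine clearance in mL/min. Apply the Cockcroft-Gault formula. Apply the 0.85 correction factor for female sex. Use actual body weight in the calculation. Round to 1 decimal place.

29.6 mL/min

CrCl = (140 − 54) × 107.9 / (72 × 3.7) × 0.85 = 9279.4 / 266.40 × 0.85 ≈ 29.6 mL/min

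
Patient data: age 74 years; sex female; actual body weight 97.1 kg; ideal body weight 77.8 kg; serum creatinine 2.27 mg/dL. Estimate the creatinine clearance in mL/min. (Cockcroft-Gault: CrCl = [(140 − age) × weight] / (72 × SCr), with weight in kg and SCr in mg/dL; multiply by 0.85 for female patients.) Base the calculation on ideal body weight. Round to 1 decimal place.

26.7 mL/min

CrCl = (140 − 74) × 77.8 / (72 × 2.27) × 0.85 = 5134.8 / 163.44 × 0.85 ≈ 26.7 mL/min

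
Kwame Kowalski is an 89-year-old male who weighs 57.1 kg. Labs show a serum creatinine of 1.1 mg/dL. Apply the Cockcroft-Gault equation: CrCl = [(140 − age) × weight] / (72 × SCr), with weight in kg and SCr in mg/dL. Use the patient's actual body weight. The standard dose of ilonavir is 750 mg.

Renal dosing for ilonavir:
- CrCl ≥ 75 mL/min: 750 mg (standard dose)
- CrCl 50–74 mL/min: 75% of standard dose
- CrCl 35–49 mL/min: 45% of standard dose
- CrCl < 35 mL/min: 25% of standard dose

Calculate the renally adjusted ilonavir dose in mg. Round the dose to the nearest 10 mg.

CrCl = (140 − 89) × 57.1 / (72 × 1.1) = 2912.1 / 79.20 ≈ 36.8 mL/min
CrCl ≈ 37 mL/min → bracket 35–49 mL/min.
45% of 750 mg = 337.5 mg → 340 mg

340 mg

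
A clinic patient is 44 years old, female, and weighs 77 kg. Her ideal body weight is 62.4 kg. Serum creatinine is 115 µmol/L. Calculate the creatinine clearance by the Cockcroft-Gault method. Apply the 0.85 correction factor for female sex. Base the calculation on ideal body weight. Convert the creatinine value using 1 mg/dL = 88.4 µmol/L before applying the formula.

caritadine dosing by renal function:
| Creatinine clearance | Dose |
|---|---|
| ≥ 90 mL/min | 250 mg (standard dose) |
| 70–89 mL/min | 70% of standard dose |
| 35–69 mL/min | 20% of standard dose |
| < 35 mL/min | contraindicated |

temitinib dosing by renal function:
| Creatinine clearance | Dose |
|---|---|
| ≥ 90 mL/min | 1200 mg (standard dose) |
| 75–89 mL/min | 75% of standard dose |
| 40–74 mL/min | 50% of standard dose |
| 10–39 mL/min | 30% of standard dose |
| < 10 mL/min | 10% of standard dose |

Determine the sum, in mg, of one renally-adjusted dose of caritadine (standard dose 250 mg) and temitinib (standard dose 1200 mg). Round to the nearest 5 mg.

SCr = 115 / 88.4 = 1.301 mg/dL
CrCl = (140 − 44) × 62.4 / (72 × 1.301) × 0.85 = 5990.4 / 93.67 × 0.85 ≈ 54.4 mL/min
CrCl ≈ 54 mL/min.
caritadine: 35–69 mL/min → 20% of 250 mg = 50 mg.
temitinib: 40–74 mL/min → 50% of 1200 mg = 600 mg.
Total = 50 + 600 = 650 mg.

650 mg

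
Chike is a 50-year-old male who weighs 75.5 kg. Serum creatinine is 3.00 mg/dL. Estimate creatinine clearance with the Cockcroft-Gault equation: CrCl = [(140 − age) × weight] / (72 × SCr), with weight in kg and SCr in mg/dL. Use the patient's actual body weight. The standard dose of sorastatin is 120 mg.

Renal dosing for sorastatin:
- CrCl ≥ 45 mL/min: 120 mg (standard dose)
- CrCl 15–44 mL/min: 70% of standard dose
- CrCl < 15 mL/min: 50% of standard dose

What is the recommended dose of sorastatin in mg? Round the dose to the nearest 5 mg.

85 mg

CrCl = (140 − 50) × 75.5 / (72 × 3) = 6795.0 / 216.00 ≈ 31.5 mL/min
CrCl ≈ 31 mL/min → bracket 15–44 mL/min.
70% of 120 mg = 84 mg → 85 mg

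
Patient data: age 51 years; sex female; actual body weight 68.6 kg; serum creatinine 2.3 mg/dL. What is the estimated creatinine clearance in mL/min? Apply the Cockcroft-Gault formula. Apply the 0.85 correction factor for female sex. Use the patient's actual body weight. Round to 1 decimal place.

31.3 mL/min

CrCl = (140 − 51) × 68.6 / (72 × 2.3) × 0.85 = 6105.4 / 165.60 × 0.85 ≈ 31.3 mL/min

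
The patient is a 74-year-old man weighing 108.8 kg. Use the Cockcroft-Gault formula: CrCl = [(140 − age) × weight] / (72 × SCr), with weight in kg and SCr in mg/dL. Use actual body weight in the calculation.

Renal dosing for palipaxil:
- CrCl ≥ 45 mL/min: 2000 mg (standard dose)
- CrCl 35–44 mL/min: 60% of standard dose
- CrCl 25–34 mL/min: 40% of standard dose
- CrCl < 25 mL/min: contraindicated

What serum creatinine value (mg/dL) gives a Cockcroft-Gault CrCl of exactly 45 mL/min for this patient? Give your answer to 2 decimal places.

2.22 mg/dL

Standard dose requires CrCl ≥ 45 mL/min.
Set (140 − 74) × 108.8 / (72 × SCr) = 45
SCr = (140 − 74) × 108.8 / (72 × 45) = 2.216 mg/dL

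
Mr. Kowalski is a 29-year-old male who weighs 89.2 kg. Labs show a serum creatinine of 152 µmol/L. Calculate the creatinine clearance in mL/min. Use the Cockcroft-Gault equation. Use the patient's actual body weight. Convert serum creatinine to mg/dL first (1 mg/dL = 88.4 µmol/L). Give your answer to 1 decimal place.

80.0 mL/min

SCr = 152 / 88.4 = 1.719 mg/dL
CrCl = (140 − 29) × 89.2 / (72 × 1.719) = 9901.2 / 123.77 ≈ 80.0 mL/min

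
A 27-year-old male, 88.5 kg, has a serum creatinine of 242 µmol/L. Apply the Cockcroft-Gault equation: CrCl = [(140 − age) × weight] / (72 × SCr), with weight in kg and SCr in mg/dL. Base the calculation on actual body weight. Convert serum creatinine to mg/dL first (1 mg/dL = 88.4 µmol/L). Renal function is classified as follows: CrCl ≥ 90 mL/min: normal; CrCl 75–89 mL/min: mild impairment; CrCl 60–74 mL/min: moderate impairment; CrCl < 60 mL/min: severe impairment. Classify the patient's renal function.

severe impairment

SCr = 242 / 88.4 = 2.738 mg/dL
CrCl = (140 − 27) × 88.5 / (72 × 2.738) = 10000.5 / 197.14 ≈ 50.7 mL/min
51 mL/min falls in the 'severe impairment' range.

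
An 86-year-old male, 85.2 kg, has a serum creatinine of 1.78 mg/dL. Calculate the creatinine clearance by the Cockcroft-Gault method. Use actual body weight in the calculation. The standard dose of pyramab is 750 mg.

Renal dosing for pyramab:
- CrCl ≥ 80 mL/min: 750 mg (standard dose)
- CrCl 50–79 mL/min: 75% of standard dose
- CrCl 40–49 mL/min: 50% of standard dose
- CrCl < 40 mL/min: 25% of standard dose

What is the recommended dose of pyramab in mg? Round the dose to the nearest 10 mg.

CrCl = (140 − 86) × 85.2 / (72 × 1.78) = 4600.8 / 128.16 ≈ 35.9 mL/min
CrCl ≈ 36 mL/min → bracket < 40 mL/min.
25% of 750 mg = 187.5 mg → 190 mg

190 mg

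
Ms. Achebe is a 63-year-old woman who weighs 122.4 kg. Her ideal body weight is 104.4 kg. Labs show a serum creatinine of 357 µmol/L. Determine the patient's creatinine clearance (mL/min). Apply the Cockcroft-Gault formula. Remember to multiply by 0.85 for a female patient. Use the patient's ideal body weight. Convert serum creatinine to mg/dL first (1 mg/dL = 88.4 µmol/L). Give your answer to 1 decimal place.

23.5 mL/min

SCr = 357 / 88.4 = 4.038 mg/dL
CrCl = (140 − 63) × 104.4 / (72 × 4.038) × 0.85 = 8038.8 / 290.74 × 0.85 ≈ 23.5 mL/min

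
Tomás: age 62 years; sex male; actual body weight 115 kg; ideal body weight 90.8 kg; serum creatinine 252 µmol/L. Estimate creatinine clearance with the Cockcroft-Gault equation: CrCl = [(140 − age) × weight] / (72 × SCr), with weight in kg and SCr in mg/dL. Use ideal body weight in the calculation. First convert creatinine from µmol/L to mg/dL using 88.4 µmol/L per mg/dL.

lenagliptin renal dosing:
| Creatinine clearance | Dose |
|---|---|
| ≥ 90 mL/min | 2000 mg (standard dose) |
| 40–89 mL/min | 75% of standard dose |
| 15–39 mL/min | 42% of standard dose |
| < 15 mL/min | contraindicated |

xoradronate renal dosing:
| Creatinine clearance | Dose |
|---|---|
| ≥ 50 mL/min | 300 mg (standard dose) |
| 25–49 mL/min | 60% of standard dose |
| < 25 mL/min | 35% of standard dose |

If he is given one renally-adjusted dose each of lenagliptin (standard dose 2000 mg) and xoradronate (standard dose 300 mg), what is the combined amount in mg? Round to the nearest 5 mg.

SCr = 252 / 88.4 = 2.851 mg/dL
CrCl = (140 − 62) × 90.8 / (72 × 2.851) = 7082.4 / 205.27 ≈ 34.5 mL/min
CrCl ≈ 35 mL/min.
lenagliptin: 15–39 mL/min → 42% of 2000 mg = 840 mg.
xoradronate: 25–49 mL/min → 60% of 300 mg = 180 mg.
Total = 840 + 180 = 1020 mg.

1020 mg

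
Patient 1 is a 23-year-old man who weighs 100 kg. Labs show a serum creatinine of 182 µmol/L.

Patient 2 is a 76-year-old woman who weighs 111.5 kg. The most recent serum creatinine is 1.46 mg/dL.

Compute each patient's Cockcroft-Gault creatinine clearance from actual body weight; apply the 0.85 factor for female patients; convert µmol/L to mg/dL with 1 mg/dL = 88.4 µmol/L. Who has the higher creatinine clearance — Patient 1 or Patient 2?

Patient 1: SCr = 182 / 88.4 = 2.059 mg/dL
Patient 1: CrCl = (140 − 23) × 100 / (72 × 2.059) = 11700.0 / 148.25 ≈ 78.9 mL/min
Patient 2: CrCl = (140 − 76) × 111.5 / (72 × 1.46) × 0.85 = 7136.0 / 105.12 × 0.85 ≈ 57.7 mL/min
78.9 vs 57.7 mL/min → Patient 1 is higher.

Patient 1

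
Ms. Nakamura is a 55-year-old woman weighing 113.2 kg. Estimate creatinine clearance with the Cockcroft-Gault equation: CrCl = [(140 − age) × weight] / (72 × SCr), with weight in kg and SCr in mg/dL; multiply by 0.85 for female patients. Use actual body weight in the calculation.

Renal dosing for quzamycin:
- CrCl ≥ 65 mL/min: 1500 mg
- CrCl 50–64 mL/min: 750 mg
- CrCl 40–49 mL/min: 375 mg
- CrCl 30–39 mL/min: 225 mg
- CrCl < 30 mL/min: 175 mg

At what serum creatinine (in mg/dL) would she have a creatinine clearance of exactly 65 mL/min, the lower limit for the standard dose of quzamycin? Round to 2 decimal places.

1.75 mg/dL

Standard dose requires CrCl ≥ 65 mL/min.
Set (140 − 55) × 113.2 × 0.85 / (72 × SCr) = 65
SCr = (140 − 55) × 113.2 × 0.85 / (72 × 65) = 1.748 mg/dL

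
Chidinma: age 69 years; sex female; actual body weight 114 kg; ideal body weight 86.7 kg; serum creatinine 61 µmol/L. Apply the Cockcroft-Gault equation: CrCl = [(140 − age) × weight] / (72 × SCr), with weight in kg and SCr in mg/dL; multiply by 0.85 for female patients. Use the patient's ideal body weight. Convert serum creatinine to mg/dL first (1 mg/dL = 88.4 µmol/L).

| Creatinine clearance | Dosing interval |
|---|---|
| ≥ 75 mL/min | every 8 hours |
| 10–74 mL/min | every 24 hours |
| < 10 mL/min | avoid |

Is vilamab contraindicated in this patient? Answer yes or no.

SCr = 61 / 88.4 = 0.69 mg/dL
CrCl = (140 − 69) × 86.7 / (72 × 0.69) × 0.85 = 6155.7 / 49.68 × 0.85 ≈ 105.3 mL/min
CrCl ≈ 105 mL/min, which is ≥ 10 mL/min.

no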